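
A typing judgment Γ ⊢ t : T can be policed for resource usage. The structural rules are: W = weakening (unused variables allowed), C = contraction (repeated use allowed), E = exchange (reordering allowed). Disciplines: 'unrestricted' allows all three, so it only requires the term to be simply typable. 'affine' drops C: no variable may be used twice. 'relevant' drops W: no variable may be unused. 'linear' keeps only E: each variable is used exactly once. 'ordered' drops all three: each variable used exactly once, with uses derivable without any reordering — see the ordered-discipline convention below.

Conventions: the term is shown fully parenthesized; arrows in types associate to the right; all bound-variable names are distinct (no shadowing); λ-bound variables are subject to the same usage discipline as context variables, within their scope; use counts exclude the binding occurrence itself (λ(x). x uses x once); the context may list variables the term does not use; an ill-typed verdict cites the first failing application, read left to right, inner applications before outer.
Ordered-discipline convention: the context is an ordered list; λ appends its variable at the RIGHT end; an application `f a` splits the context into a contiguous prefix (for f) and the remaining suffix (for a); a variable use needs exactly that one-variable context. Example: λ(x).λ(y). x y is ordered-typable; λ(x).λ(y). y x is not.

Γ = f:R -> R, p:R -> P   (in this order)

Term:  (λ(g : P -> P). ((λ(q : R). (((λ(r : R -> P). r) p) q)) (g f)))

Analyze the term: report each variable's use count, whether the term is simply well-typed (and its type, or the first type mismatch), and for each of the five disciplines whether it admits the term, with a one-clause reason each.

usage: f: 1; p: 1; g [bound]: 1; q [bound]: 1; r [bound]: 1
uses in reading order: r, p, q, g, f
typing: ill-typed: a function awaiting P gets R -> R
ordered: ✗, a type mismatch blocks all five
linear: ✗, the type mismatch rejects it
affine: ✗, not simply typable
relevant: ✗, fails simple typing
unrestricted: ✗, a type mismatch blocks all five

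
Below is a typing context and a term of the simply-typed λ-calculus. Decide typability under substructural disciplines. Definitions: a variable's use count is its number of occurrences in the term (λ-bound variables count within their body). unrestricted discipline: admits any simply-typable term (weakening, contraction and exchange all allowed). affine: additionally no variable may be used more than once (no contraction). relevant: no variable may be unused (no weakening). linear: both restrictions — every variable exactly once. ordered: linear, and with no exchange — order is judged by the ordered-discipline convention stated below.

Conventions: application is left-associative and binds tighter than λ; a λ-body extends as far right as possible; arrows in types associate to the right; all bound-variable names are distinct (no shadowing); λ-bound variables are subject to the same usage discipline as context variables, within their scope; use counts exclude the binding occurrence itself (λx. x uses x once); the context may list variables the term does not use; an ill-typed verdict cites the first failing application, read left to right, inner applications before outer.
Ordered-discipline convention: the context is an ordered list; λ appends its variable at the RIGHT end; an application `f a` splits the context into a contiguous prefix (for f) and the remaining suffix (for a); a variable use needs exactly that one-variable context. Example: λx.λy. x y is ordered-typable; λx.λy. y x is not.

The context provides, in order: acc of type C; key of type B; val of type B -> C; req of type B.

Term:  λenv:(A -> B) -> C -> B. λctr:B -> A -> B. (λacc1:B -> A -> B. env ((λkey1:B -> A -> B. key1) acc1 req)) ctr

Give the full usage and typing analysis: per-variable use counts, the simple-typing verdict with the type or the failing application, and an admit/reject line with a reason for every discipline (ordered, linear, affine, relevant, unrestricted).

use counts: acc=0; key=0; val=0; req=1; env (bound)=1; ctr (bound)=1; acc1 (bound)=1; key1 (bound)=1
left-to-right use order: env, key1, acc1, req, ctr
typing: ✓ — ((A -> B) -> C -> B) -> (B -> A -> B) -> C -> B
ordered: ✗ — needs weakening: acc, key, val unused
linear: ✗ — needs weakening: acc, key, val unused
affine: ✓ — at most one use each (acc, key, val, req, env, ctr, acc1, key1)
relevant: ✗ — needs weakening: acc, key, val unused
unrestricted: ✓ — simply typable at ((A -> B) -> C -> B) -> (B -> A -> B) -> C -> B; W, C, E all held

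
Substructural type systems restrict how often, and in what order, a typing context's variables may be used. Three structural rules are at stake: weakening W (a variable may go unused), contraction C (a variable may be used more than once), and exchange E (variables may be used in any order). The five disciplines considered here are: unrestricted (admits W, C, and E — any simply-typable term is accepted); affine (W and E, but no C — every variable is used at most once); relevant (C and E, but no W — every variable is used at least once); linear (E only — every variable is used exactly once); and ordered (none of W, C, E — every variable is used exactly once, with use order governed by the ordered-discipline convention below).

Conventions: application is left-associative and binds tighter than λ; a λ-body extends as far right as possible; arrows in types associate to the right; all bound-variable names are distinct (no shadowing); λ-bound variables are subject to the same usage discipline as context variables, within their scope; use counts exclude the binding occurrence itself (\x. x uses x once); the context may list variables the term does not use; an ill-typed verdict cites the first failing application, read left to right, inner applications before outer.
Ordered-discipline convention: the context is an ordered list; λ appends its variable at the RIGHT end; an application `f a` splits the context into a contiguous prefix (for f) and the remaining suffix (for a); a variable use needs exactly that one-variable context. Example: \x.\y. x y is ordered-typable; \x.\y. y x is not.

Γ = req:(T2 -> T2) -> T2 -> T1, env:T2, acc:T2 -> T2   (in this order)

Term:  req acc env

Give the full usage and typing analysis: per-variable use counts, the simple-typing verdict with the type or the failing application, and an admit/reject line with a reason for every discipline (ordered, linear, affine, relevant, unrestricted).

variable uses: req=1, env=1, acc=1
order of uses: req, acc, env
typing: well-typed — term : T1
ordered: ✗, no contiguous prefix/suffix split fits req, acc, env
linear: ✓, single use per variable (req, env, acc)
affine: ✓, at most one use each (req, env, acc)
relevant: ✓, every one of req, env, acc appears
unrestricted: ✓, type-checks (T1) and nothing is barred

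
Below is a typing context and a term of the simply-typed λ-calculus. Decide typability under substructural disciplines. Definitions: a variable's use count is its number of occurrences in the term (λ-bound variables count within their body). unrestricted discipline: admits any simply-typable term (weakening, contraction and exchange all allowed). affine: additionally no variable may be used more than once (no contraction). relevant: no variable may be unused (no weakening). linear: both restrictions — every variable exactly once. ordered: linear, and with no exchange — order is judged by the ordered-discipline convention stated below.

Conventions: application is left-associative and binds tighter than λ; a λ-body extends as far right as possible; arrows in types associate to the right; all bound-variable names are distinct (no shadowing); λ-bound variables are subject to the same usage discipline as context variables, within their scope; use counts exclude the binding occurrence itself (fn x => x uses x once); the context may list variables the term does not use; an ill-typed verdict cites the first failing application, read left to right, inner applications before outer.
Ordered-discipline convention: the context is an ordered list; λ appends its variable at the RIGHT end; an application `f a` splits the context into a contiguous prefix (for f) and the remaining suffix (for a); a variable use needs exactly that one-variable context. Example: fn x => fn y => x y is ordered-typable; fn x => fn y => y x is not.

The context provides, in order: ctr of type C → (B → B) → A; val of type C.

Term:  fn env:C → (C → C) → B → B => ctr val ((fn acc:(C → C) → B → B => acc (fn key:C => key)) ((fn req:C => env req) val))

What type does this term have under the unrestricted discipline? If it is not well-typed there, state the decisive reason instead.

term : (C → (C → C) → B → B) → A
usage: ctr: 1×, val: 2×, env [bound]: 1×, acc [bound]: 1×, key [bound]: 1×, req [bound]: 1×
order of uses: ctr, val, acc, key, env, req, val
typing: ✓ — (C → (C → C) → B → B) → A
summary: ordered ✗, linear ✗, affine ✗, relevant ✓, unrestricted ✓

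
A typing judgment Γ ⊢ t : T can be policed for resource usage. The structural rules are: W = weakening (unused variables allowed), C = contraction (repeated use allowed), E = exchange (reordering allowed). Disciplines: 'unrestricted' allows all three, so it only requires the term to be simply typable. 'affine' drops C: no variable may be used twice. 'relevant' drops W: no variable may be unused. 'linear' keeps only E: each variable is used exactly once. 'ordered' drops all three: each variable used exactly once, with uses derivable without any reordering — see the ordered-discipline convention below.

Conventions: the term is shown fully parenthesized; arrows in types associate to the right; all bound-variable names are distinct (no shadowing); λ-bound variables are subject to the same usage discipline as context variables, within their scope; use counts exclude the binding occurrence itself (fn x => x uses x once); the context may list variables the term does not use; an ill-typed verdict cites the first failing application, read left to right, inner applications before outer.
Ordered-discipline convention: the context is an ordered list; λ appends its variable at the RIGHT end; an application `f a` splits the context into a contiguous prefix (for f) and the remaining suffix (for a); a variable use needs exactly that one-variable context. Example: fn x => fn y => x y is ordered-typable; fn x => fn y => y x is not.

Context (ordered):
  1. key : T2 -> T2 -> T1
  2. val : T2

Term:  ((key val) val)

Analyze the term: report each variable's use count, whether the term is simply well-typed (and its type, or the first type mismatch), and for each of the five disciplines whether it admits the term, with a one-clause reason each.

counts: key: 1×; val: 2×
order of uses: key, val, val
typing: well-typed at T1
ordered ✗ (repeated use of val ×2)
linear ✗ (repeated use of val ×2)
affine ✗ (repeated use of val ×2)
relevant ✓ (key, val: all used, weakening unneeded)
unrestricted ✓ (simply typable at T1; W, C, E all held)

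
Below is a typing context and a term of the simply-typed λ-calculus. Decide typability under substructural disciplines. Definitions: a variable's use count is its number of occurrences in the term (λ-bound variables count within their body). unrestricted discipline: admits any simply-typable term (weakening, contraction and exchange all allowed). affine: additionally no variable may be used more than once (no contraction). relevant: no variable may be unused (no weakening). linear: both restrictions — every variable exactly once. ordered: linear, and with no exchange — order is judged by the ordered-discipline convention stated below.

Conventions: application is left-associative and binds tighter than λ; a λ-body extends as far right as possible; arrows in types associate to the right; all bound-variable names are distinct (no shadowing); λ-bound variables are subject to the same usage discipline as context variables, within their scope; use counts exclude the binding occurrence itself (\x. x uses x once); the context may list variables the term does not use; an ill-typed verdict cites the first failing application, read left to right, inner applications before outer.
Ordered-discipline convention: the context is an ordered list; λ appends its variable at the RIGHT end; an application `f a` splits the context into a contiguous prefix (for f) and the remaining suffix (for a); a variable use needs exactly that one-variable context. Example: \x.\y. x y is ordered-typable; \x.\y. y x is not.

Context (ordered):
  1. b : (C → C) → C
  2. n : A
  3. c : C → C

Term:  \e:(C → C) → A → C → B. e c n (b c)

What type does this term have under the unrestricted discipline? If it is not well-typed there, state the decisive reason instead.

term : ((C → C) → A → C → B) → B
variable uses: b: 1×, n: 1×, c: 2×, e (λ-bound): 1×
left-to-right use order: e, c, n, b, c
typing: the term checks, with type ((C → C) → A → C → B) → B
all disciplines: ordered ✗ · linear ✗ · affine ✗ · relevant ✓ · unrestricted ✓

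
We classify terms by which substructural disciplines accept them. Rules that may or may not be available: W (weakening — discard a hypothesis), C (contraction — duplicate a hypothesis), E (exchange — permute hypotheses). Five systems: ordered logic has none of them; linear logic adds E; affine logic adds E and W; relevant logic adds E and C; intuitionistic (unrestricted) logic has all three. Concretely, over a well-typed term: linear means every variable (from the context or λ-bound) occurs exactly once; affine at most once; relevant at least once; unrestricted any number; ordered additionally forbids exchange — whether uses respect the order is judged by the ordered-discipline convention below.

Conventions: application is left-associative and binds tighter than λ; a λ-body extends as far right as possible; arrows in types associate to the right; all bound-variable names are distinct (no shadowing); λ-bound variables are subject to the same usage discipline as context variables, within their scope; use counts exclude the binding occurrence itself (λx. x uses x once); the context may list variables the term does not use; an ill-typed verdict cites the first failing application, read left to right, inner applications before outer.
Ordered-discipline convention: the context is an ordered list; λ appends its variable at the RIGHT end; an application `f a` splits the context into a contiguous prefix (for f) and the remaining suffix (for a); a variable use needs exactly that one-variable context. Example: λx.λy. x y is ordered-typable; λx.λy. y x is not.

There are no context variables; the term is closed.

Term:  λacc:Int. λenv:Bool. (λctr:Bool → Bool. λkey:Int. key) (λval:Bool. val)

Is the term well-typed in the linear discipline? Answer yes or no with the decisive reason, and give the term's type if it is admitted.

no — acc, env, ctr left unused
usage: acc (bound) ×0, env (bound) ×0, ctr (bound) ×0, key (bound) ×1, val (bound) ×1
left-to-right use order: key, val
typing: the term checks, with type Int → Bool → Int → Int
per-discipline verdicts: ordered ✗, linear ✗, affine ✓, relevant ✗, unrestricted ✓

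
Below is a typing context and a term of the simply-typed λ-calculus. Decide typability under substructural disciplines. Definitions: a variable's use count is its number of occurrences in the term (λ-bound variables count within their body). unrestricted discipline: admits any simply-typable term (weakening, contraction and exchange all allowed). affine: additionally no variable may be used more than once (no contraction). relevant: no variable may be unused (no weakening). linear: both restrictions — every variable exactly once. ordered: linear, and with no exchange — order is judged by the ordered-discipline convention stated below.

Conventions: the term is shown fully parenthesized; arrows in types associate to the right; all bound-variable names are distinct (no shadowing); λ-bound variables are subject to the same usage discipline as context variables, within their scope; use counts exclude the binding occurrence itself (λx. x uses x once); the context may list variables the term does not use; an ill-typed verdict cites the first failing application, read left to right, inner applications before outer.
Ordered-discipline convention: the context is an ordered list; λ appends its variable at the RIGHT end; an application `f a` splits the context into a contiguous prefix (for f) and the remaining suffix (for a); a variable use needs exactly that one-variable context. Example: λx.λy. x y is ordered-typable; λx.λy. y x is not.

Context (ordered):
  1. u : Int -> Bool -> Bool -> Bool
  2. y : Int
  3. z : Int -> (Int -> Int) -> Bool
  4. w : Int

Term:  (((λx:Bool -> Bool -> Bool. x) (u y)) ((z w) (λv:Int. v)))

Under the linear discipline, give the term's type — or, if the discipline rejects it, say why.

term : Bool -> Bool
usage: u: 1×; y: 1×; z: 1×; w: 1×; x (bound): 1×; v (bound): 1×
order of uses: x, u, y, z, w, v
typing: the term checks, with type Bool -> Bool
across the five disciplines: ordered ✓ | linear ✓ | affine ✓ | relevant ✓ | unrestricted ✓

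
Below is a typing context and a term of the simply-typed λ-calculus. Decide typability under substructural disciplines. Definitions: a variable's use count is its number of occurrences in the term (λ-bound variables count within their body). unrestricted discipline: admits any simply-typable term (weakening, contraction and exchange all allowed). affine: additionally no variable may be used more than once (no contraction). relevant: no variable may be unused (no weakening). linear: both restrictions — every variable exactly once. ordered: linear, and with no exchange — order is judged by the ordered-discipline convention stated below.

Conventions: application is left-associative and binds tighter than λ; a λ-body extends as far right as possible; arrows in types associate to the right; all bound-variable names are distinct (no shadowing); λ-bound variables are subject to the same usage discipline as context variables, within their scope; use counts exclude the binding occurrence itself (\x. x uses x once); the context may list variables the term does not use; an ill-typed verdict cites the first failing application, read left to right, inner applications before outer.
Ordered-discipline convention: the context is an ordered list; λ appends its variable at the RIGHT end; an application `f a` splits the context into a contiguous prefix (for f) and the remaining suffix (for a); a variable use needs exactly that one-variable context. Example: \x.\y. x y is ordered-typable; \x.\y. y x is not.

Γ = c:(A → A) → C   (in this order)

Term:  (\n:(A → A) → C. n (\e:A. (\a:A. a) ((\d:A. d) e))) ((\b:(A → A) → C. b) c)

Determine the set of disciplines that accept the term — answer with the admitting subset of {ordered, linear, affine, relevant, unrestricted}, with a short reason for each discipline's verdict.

accepted by: ordered, linear, affine, relevant, unrestricted
use counts: c ×1; n (bound) ×1; e (bound) ×1; a (bound) ×1; d (bound) ×1; b (bound) ×1
left-to-right use order: n, a, d, e, b, c
typing: ✓ — C
ordered ✓ (c, n, e, a, d, b once each; derivable with no W/C/E)
linear ✓ (c, n, e, a, d, b: one use apiece)
affine ✓ (no duplicate uses among c, n, e, a, d, b)
relevant ✓ (none of c, n, e, a, d, b goes unused)
unrestricted ✓ (type-checks (C) and nothing is barred)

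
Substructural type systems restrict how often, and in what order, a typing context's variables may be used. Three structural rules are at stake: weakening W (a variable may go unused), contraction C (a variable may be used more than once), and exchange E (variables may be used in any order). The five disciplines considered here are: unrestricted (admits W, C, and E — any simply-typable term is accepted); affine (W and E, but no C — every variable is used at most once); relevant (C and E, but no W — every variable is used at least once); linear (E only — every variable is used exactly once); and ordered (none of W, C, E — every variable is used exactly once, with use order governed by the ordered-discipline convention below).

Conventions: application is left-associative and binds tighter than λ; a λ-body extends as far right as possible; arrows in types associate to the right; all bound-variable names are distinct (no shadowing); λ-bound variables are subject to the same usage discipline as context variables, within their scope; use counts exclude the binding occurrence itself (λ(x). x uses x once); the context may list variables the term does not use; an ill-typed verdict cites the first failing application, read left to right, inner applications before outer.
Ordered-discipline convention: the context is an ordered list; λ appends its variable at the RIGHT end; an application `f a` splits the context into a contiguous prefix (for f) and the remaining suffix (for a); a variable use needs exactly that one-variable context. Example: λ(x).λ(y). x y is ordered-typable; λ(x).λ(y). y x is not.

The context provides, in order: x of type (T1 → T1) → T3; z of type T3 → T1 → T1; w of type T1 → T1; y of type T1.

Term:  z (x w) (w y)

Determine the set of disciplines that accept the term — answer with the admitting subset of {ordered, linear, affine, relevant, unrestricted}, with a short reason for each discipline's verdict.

admitting disciplines: relevant, unrestricted
variable uses: x ×1; z ×1; w ×2; y ×1
left-to-right use order: z, x, w, w, y
typing: well-typed — term : T1
ordered ✗ (repeated use of w ×2)
linear ✗ (repeated use of w ×2)
affine ✗ (repeated use of w ×2)
relevant ✓ (at least one use each (x, z, w, y))
unrestricted ✓ (typability at T1 is all that's needed)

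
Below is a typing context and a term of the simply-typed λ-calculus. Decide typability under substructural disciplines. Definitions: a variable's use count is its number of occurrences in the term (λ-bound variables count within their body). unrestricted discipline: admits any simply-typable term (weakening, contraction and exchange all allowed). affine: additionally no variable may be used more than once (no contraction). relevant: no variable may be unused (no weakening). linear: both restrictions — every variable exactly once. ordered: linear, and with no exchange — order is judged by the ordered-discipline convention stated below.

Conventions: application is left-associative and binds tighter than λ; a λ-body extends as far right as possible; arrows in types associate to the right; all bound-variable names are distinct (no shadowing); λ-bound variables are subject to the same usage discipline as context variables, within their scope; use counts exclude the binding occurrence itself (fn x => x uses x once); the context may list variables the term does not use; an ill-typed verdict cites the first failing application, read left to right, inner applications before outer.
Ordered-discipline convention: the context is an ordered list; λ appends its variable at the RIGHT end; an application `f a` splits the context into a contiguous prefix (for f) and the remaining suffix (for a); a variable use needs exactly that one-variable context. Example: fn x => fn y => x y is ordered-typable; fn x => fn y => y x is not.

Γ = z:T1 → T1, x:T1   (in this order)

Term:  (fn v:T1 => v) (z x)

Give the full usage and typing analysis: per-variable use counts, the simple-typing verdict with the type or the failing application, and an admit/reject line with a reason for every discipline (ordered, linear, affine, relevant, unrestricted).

use counts: z=1; x=1; v [bound]=1
use order (left to right): v, z, x
typing: the term checks, with type T1
ordered: ✓, z, x, v: once each, no exchange needed
linear: ✓, z, x, v: one use apiece
affine: ✓, none of z, x, v used more than once
relevant: ✓, z, x, v: all used, weakening unneeded
unrestricted: ✓, well-typed at T1; no restrictions here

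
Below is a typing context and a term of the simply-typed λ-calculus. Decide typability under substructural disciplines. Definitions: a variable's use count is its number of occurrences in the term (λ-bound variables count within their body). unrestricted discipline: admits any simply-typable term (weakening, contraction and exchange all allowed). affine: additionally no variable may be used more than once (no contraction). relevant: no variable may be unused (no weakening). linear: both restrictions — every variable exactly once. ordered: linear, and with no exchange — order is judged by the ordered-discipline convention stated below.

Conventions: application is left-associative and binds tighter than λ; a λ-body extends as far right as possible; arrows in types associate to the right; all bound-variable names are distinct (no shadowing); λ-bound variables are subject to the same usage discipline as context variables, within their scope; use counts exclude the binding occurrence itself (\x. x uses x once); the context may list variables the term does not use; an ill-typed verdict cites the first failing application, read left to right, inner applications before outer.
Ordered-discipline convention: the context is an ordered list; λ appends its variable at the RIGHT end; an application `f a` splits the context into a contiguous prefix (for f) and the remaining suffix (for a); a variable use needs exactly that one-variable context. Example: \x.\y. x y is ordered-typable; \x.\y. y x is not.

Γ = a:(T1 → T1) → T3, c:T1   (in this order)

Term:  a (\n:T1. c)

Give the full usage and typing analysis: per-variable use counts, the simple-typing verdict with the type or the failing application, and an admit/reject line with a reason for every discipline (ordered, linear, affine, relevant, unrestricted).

use counts: a ×1, c ×1, n [bound] ×0
order of uses: a, c
typing: ✓ — T3
ordered: ✗, n left unused
linear: ✗, n left unused
affine: ✓, none of a, c, n used more than once
relevant: ✗, n left unused
unrestricted: ✓, typability at T3 is all that's needed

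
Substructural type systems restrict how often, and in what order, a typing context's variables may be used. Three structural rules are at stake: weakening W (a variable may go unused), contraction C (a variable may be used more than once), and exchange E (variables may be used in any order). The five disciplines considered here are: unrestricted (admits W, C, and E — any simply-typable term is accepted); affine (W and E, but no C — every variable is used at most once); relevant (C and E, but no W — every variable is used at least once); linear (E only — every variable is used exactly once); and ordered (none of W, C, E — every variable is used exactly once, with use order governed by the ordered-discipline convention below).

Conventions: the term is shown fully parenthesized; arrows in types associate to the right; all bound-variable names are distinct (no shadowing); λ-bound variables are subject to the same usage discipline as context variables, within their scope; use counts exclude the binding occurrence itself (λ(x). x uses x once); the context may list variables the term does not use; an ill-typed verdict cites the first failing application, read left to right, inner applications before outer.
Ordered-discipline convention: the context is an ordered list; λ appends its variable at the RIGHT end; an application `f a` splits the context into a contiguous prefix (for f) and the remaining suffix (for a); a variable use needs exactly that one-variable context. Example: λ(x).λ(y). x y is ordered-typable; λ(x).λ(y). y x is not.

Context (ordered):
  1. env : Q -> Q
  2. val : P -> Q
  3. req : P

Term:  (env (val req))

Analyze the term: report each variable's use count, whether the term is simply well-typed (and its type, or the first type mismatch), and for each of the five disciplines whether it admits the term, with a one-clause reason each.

use counts: env=1; val=1; req=1
order of uses: env, val, req
typing: well-typed at Q
ordered: ✓ — env, val, req: once each, no exchange needed
linear: ✓ — single use per variable (env, val, req)
affine: ✓ — at most one use each (env, val, req)
relevant: ✓ — at least one use each (env, val, req)
unrestricted: ✓ — typability at Q is all that's needed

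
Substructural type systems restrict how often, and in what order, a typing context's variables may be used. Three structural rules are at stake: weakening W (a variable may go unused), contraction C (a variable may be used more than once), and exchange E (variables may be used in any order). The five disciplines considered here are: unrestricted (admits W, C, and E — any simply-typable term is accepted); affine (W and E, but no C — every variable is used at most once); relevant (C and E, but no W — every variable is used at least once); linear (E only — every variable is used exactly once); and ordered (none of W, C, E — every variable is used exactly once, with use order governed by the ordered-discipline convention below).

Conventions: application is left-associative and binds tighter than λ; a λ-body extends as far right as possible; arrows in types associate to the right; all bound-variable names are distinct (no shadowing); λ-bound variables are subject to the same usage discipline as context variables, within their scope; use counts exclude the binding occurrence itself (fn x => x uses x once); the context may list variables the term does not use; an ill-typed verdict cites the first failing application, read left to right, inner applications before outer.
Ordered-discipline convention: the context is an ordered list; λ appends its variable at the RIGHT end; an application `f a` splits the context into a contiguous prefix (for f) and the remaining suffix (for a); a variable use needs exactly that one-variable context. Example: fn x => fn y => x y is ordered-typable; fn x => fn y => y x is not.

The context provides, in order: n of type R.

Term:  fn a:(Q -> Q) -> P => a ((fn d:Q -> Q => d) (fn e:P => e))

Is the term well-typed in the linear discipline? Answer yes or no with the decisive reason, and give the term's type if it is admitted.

no — fails simple typing
use counts: n: 0; a [bound]: 1; d [bound]: 1; e [bound]: 1
use order (left to right): a, d, e
typing: ill-typed: argument of type P -> P where Q -> Q is required
summary: ordered ✗ | linear ✗ | affine ✗ | relevant ✗ | unrestricted ✗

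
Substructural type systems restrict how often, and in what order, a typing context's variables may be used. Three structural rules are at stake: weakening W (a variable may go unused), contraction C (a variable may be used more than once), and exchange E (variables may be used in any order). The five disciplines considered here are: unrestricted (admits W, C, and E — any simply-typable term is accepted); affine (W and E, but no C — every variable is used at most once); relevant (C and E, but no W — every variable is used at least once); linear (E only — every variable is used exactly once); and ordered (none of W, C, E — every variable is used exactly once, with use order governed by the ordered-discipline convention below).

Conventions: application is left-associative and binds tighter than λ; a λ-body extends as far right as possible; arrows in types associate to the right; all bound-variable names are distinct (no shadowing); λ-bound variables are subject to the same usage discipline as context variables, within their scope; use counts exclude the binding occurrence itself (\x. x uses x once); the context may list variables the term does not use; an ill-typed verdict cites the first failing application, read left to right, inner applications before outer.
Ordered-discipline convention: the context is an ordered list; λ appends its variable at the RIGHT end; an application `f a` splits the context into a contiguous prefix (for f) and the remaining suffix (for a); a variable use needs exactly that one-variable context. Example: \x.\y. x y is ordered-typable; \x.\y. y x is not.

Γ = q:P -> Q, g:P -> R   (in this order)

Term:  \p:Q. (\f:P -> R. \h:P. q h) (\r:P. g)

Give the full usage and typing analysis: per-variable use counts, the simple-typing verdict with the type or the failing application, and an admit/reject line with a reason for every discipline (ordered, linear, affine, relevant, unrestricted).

counts: q=1, g=1, p (bound)=0, f (bound)=0, h (bound)=1, r (bound)=0
use order (left to right): q, h, g
typing: ill-typed: an argument P -> P -> R mismatches the expected P -> R
ordered: ✗, the type mismatch rejects it
linear: ✗, not simply typable
affine: ✗, fails simple typing
relevant: ✗, a type mismatch blocks all five
unrestricted: ✗, the type mismatch rejects it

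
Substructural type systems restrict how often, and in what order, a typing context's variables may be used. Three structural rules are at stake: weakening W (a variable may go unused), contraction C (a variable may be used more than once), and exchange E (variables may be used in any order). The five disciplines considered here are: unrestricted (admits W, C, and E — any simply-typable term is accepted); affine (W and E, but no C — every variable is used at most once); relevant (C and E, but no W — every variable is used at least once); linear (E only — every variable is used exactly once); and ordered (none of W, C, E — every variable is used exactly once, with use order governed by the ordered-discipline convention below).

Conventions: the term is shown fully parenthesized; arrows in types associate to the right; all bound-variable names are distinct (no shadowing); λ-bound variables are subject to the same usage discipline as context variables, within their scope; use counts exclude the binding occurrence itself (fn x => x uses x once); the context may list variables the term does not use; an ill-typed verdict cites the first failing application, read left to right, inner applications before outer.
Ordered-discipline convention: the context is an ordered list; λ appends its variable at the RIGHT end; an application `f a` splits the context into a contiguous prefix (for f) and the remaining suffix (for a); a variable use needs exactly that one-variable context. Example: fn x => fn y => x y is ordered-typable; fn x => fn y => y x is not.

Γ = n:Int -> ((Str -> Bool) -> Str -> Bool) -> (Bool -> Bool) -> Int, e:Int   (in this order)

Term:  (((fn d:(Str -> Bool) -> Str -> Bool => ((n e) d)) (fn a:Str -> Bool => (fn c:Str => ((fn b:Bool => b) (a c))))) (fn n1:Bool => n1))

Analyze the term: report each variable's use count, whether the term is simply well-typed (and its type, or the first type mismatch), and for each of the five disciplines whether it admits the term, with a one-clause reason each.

usage: n=1, e=1, d (λ-bound)=1, a (λ-bound)=1, c (λ-bound)=1, b (λ-bound)=1, n1 (λ-bound)=1
order of uses: n, e, d, b, a, c, n1
typing: well-typed at Int
ordered: ✓, n, e, d, a, c, b, n1: once each, no exchange needed
linear: ✓, exactly-once usage across n, e, d, a, c, b, n1
affine: ✓, n, e, d, a, c, b, n1: no repeats, contraction unneeded
relevant: ✓, n, e, d, a, c, b, n1: all used, weakening unneeded
unrestricted: ✓, well-typed at Int; no restrictions here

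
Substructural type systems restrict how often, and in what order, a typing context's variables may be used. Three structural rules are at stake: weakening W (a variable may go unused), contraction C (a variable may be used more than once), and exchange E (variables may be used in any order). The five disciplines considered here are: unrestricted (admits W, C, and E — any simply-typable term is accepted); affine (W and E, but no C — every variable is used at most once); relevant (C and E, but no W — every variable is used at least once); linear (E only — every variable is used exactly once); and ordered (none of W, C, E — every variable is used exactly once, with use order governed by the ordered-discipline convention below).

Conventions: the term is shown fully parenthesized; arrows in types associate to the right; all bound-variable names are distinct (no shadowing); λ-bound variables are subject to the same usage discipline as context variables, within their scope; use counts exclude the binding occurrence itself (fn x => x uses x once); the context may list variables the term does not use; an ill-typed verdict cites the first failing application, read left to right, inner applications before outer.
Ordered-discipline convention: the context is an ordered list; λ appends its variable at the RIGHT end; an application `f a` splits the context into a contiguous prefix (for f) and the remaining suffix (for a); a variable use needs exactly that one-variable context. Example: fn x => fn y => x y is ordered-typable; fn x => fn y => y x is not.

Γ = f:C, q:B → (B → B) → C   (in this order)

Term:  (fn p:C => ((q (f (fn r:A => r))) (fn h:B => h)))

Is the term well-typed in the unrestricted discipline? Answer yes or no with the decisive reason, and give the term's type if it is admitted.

no — a type mismatch blocks all five
counts: f=1, q=1, p (bound)=0, r (bound)=1, h (bound)=1
uses in reading order: q, f, r, h
typing: ill-typed: can't apply a value of type C
per-discipline verdicts: ordered ✗, linear ✗, affine ✗, relevant ✗, unrestricted ✗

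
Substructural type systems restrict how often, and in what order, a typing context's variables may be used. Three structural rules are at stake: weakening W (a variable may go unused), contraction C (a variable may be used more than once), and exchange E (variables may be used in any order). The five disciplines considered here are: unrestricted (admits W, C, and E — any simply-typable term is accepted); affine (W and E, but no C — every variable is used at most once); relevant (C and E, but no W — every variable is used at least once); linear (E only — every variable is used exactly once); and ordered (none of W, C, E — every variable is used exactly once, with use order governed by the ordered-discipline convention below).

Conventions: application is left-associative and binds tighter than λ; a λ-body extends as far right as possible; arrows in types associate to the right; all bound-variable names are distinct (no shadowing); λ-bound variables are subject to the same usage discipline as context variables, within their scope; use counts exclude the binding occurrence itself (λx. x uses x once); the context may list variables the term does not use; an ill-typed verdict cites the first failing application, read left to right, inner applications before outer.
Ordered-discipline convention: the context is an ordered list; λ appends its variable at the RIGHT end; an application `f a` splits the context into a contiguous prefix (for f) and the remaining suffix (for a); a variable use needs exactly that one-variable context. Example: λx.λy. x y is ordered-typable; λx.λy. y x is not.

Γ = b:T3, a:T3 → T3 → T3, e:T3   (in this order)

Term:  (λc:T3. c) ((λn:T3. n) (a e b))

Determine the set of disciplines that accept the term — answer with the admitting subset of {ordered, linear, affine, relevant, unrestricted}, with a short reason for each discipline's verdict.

admitting disciplines: linear, affine, relevant, unrestricted
counts: b ×1, a ×1, e ×1, c [bound] ×1, n [bound] ×1
use order (left to right): c, n, a, e, b
typing: the term checks, with type T3
ordered: ✗ — needs exchange: uses follow c, n, a, e, b
linear: ✓ — each of b, a, e, c, n used exactly once
affine: ✓ — at most one use each (b, a, e, c, n)
relevant: ✓ — none of b, a, e, c, n goes unused
unrestricted: ✓ — simply typable at T3; W, C, E all held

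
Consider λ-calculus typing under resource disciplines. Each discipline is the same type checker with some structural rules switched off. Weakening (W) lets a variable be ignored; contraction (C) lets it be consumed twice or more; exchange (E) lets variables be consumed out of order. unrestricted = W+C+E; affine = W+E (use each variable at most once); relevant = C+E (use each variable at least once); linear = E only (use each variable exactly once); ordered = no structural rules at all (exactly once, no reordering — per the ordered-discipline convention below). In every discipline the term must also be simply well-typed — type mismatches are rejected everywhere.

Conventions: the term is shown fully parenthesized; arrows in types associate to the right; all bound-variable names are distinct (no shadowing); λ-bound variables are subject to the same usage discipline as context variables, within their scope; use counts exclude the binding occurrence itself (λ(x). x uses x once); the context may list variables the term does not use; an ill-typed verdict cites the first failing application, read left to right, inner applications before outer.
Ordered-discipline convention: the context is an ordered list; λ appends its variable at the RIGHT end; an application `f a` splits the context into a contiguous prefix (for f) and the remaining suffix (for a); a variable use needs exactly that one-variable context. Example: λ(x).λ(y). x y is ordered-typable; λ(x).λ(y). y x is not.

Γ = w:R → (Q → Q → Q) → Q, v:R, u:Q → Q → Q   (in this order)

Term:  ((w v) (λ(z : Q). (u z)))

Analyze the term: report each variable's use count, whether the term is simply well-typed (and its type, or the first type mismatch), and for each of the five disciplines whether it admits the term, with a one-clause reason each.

variable uses: w: 1×, v: 1×, u: 1×, z (bound): 1×
order of uses: w, v, u, z
typing: well-typed at Q
ordered: ✓ — single-use (w, v, u, z), ordered derivation ok
linear: ✓ — w, v, u, z: one use apiece
affine: ✓ — w, v, u, z: no repeats, contraction unneeded
relevant: ✓ — w, v, u, z: all used, weakening unneeded
unrestricted: ✓ — simply typable at Q; W, C, E all held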